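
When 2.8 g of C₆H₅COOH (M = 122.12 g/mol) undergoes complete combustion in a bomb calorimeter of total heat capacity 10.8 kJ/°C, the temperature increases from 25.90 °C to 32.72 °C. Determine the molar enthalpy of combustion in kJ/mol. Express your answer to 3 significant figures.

ΔT = 32.72 − 25.90 = 6.82 °C
q_cal = C_cal × ΔT = 10.8 × 6.82 = 73.656 kJ
n = 2.8 / 122.12 = 0.02293 mol
q_rxn = −q_cal = -73.656 kJ
ΔH = -73.656 / 0.02293 = -3212 kJ/mol

ΔH = -3210 kJ/mol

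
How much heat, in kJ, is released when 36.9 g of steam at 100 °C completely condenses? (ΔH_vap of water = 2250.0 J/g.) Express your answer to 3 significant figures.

q = 83.0 kJ

q = m × ΔH_vap = 36.9 × 2250.0 = 83030 J = 83.0 kJ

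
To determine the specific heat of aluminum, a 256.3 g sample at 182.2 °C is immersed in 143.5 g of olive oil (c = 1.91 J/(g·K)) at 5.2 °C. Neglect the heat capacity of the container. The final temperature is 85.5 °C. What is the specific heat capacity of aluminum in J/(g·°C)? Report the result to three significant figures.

c = 0.888 J/(g·°C)

q_gained = (143.5 × 1.91) × (85.5 − 5.2) = 22010 J
q_lost = 256.3 × c × (182.2 − 85.5) = 24784.21 c
Set equal: c = 22010 / 24784.21 = 0.888 J/(g·°C)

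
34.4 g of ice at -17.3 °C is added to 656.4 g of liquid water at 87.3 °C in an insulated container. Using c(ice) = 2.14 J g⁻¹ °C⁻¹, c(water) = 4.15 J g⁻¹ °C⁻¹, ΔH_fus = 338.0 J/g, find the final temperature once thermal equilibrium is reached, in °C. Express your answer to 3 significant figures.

T_f = 78.5 °C

Heat to bring ice to 0 °C and melt it: q₁ = 34.4×2.14×17.3 + 34.4×338.0 = 12901 J
Heat the water can supply cooling to 0 °C: 656.4×4.15×87.3 = 237810 J > q₁, so all ice melts.
Energy balance: 656.4×4.15×(87.3 − T) = 12901 + 34.4×4.15×(T − 0)
2724.06(87.3 − T) = 12901 + 142.76 T
237810 − 12901 = 2866.82 T
T = 224909 / 2866.82 = 78.45 °C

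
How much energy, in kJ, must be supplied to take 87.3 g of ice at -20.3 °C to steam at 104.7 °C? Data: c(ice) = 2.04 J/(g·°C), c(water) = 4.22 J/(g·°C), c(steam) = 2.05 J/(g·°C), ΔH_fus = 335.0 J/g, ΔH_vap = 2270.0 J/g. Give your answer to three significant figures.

q = 269 kJ

q1 (heat ice -20.3→0.0 °C): 87.3 × 2.04 × 20.3 = 3615 J
q2 (melt at 0 °C): 87.3 × 335.0 = 29246 J
q3 (heat water 0.0→100.0 °C): 87.3 × 4.22 × 100.0 = 36841 J
q4 (vaporize at 100 °C): 87.3 × 2270.0 = 198171 J
q5 (heat steam 100.0→104.7 °C): 87.3 × 2.05 × 4.7 = 841 J
Total: 3615 + 29246 + 36841 + 198171 + 841 = 268714 J = 269 kJ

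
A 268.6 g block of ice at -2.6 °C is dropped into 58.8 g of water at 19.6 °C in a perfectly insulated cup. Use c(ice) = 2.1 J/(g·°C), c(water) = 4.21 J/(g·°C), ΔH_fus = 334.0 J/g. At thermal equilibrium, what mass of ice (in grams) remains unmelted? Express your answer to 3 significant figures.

Heat to warm all ice to 0 °C: 268.6×2.1×2.6 = 1466.6 J
Heat released by water cooling to 0 °C: 58.8×4.21×19.6 = 4851.9 J
4851.9 J < 1466.6 + 268.6×334.0 = 91179.0 J, so not all ice melts; final T = 0 °C.
Heat left for melting: 4851.9 − 1466.6 = 3385.3 J
Mass melted = 3385.3 / 334.0 = 10.14 g
Ice remaining = 268.6 − 10.14 = 258.46 g

m_ice remaining = 258 g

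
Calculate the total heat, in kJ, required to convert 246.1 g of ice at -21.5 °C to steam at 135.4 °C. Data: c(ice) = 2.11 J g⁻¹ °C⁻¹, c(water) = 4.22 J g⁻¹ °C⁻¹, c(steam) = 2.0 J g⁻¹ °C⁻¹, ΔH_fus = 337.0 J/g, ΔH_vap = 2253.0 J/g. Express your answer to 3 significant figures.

q = 770 kJ

q1 (heat ice -21.5→0.0 °C): 246.1 × 2.11 × 21.5 = 11164 J
q2 (melt at 0 °C): 246.1 × 337.0 = 82936 J
q3 (heat water 0.0→100.0 °C): 246.1 × 4.22 × 100.0 = 103854 J
q4 (vaporize at 100 °C): 246.1 × 2253.0 = 554463 J
q5 (heat steam 100.0→135.4 °C): 246.1 × 2.0 × 35.4 = 17424 J
Total: 11164 + 82936 + 103854 + 554463 + 17424 = 769841 J = 770 kJ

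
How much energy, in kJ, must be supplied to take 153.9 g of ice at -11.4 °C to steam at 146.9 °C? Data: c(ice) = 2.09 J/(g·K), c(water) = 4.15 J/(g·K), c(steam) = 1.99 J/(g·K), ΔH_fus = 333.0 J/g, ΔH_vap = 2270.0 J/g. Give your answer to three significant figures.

q = 483 kJ

q1 (heat ice -11.4→0.0 °C): 153.9 × 2.09 × 11.4 = 3667 J
q2 (melt at 0 °C): 153.9 × 333.0 = 51249 J
q3 (heat water 0.0→100.0 °C): 153.9 × 4.15 × 100.0 = 63869 J
q4 (vaporize at 100 °C): 153.9 × 2270.0 = 349353 J
q5 (heat steam 100.0→146.9 °C): 153.9 × 1.99 × 46.9 = 14364 J
Total: 3667 + 51249 + 63869 + 349353 + 14364 = 482502 J = 483 kJ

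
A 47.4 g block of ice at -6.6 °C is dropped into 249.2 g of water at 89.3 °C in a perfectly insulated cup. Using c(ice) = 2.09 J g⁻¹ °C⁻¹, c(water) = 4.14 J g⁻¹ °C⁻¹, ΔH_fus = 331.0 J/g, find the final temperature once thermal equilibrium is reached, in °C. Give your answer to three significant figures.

T_f = 61.7 °C

Heat to bring ice to 0 °C and melt it: q₁ = 47.4×2.09×6.6 + 47.4×331.0 = 16343 J
Heat the water can supply cooling to 0 °C: 249.2×4.14×89.3 = 92129.7 J > q₁, so all ice melts.
Energy balance: 249.2×4.14×(89.3 − T) = 16343 + 47.4×4.14×(T − 0)
1031.688(89.3 − T) = 16343 + 196.236 T
92129.7 − 16343 = 1227.924 T
T = 75786.7 / 1227.924 = 61.72 °C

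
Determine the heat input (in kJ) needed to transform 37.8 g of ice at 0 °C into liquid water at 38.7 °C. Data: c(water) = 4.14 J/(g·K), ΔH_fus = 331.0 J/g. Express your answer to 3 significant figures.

q1 (melt at 0 °C): 37.8 × 331.0 = 12512 J
q2 (heat water 0.0→38.7 °C): 37.8 × 4.14 × 38.7 = 6056 J
Total: 12512 + 6056 = 18568 J = 18.6 kJ

q = 18.6 kJ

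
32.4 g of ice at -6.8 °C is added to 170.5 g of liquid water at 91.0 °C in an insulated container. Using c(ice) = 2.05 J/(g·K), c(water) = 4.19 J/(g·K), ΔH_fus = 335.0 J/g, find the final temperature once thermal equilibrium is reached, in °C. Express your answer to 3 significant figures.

T_f = 63.2 °C

Heat to bring ice to 0 °C and melt it: q₁ = 32.4×2.05×6.8 + 32.4×335.0 = 11306 J
Heat the water can supply cooling to 0 °C: 170.5×4.19×91.0 = 65009.9 J > q₁, so all ice melts.
Energy balance: 170.5×4.19×(91.0 − T) = 11306 + 32.4×4.19×(T − 0)
714.395(91.0 − T) = 11306 + 135.756 T
65009.9 − 11306 = 850.151 T
T = 53703.9 / 850.151 = 63.17 °C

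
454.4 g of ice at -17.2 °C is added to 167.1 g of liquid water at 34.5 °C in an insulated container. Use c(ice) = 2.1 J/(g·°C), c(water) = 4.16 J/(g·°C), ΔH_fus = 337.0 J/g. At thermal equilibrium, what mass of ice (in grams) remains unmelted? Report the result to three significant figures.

Heat to warm all ice to 0 °C: 454.4×2.1×17.2 = 16413 J
Heat released by water cooling to 0 °C: 167.1×4.16×34.5 = 23982 J
23982 J < 16413 + 454.4×337.0 = 169545.8 J, so not all ice melts; final T = 0 °C.
Heat left for melting: 23982 − 16413 = 7569 J
Mass melted = 7569 / 337.0 = 22.46 g
Ice remaining = 454.4 − 22.46 = 431.94 g

m_ice remaining = 432 g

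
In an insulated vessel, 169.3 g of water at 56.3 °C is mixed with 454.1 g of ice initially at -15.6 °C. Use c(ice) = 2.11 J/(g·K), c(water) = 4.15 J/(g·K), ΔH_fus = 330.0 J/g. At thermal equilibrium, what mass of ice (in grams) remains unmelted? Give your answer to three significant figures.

Heat to warm all ice to 0 °C: 454.1×2.11×15.6 = 14947 J
Heat released by water cooling to 0 °C: 169.3×4.15×56.3 = 39556 J
39556 J < 14947 + 454.1×330.0 = 164800 J, so not all ice melts; final T = 0 °C.
Heat left for melting: 39556 − 14947 = 24609 J
Mass melted = 24609 / 330.0 = 74.57 g
Ice remaining = 454.1 − 74.57 = 379.53 g

m_ice remaining = 380 g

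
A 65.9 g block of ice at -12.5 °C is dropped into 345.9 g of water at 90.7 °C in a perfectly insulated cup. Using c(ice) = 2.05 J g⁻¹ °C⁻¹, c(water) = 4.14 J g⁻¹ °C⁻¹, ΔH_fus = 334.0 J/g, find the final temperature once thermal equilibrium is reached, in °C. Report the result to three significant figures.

T_f = 62.3 °C

Heat to bring ice to 0 °C and melt it: q₁ = 65.9×2.05×12.5 + 65.9×334.0 = 23699 J
Heat the water can supply cooling to 0 °C: 345.9×4.14×90.7 = 129885 J > q₁, so all ice melts.
Energy balance: 345.9×4.14×(90.7 − T) = 23699 + 65.9×4.14×(T − 0)
1432.026(90.7 − T) = 23699 + 272.826 T
129885 − 23699 = 1704.852 T
T = 106186 / 1704.852 = 62.28 °C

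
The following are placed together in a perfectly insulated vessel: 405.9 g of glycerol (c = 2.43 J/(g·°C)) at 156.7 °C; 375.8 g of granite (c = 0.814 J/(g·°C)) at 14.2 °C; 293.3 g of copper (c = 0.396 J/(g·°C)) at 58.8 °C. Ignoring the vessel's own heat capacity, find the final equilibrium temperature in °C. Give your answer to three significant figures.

T_f = 118 °C

Σ mᵢcᵢ(T − Tᵢ) = 0  ⇒  T = Σ mᵢcᵢTᵢ / Σ mᵢcᵢ
Σ mᵢcᵢ = 405.9×2.43 + 375.8×0.814 + 293.3×0.396 = 1408.3850
Σ mᵢcᵢTᵢ = 986.337×156.7 + 305.9012×14.2 + 116.1468×58.8 = 165730
T = 165730 / 1408.3850 = 117.7 °C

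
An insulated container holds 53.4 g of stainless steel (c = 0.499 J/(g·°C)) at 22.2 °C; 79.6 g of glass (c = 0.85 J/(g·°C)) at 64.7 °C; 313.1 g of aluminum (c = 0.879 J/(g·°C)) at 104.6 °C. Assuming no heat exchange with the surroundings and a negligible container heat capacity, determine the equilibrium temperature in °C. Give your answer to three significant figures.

Σ mᵢcᵢ(T − Tᵢ) = 0  ⇒  T = Σ mᵢcᵢTᵢ / Σ mᵢcᵢ
Σ mᵢcᵢ = 53.4×0.499 + 79.6×0.85 + 313.1×0.879 = 369.5215
Σ mᵢcᵢTᵢ = 26.6466×22.2 + 67.66×64.7 + 275.2149×104.6 = 33757
T = 33757 / 369.5215 = 91.35 °C

T_f = 91.4 °C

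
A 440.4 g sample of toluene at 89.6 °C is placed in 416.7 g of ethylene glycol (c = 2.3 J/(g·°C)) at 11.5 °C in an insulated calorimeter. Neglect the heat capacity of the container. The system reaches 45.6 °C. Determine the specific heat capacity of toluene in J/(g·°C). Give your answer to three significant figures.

q_gained = (416.7 × 2.3) × (45.6 − 11.5) = 32680 J
q_lost = 440.4 × c × (89.6 − 45.6) = 19377.6 c
Set equal: c = 32680 / 19377.6 = 1.69 J/(g·°C)

c = 1.69 J/(g·°C)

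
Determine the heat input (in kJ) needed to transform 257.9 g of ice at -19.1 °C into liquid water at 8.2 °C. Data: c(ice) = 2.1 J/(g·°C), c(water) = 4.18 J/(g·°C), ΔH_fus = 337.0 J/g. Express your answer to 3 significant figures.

q1 (heat ice -19.1→0.0 °C): 257.9 × 2.1 × 19.1 = 10344 J
q2 (melt at 0 °C): 257.9 × 337.0 = 86912 J
q3 (heat water 0.0→8.2 °C): 257.9 × 4.18 × 8.2 = 8840 J
Total: 10344 + 86912 + 8840 = 106096 J = 106 kJ

q = 106 kJ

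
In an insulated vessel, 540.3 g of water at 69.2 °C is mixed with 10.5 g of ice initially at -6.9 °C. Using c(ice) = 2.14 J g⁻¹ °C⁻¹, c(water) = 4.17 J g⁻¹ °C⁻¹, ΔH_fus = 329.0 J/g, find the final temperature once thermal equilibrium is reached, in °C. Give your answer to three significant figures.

T_f = 66.3 °C

Heat to bring ice to 0 °C and melt it: q₁ = 10.5×2.14×6.9 + 10.5×329.0 = 3609.5 J
Heat the water can supply cooling to 0 °C: 540.3×4.17×69.2 = 155911 J > q₁, so all ice melts.
Energy balance: 540.3×4.17×(69.2 − T) = 3609.5 + 10.5×4.17×(T − 0)
2253.051(69.2 − T) = 3609.5 + 43.785 T
155911 − 3609.5 = 2296.836 T
T = 152301.5 / 2296.836 = 66.31 °C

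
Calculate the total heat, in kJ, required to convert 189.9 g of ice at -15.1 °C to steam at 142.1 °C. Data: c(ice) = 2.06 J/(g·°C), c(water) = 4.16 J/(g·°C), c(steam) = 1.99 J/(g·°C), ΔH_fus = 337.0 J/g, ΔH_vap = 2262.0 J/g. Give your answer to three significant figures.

q1 (heat ice -15.1→0.0 °C): 189.9 × 2.06 × 15.1 = 5907 J
q2 (melt at 0 °C): 189.9 × 337.0 = 63996 J
q3 (heat water 0.0→100.0 °C): 189.9 × 4.16 × 100.0 = 78998 J
q4 (vaporize at 100 °C): 189.9 × 2262.0 = 429554 J
q5 (heat steam 100.0→142.1 °C): 189.9 × 1.99 × 42.1 = 15910 J
Total: 5907 + 63996 + 78998 + 429554 + 15910 = 594365 J = 594 kJ

q = 594 kJ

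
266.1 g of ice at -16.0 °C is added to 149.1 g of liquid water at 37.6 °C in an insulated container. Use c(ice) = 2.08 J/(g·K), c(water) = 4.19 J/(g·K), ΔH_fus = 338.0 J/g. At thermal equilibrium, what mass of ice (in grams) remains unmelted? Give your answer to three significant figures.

Heat to warm all ice to 0 °C: 266.1×2.08×16.0 = 8855.8 J
Heat released by water cooling to 0 °C: 149.1×4.19×37.6 = 23490 J
23490 J < 8855.8 + 266.1×338.0 = 98797.6 J, so not all ice melts; final T = 0 °C.
Heat left for melting: 23490 − 8855.8 = 14634.2 J
Mass melted = 14634.2 / 338.0 = 43.30 g
Ice remaining = 266.1 − 43.30 = 222.80 g

m_ice remaining = 223 g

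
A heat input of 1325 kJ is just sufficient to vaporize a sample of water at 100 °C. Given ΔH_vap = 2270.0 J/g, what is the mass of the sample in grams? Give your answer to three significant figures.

m = 584 g

m = q / ΔH_vap = 1325000 J / 2270.0 J/g = 584 g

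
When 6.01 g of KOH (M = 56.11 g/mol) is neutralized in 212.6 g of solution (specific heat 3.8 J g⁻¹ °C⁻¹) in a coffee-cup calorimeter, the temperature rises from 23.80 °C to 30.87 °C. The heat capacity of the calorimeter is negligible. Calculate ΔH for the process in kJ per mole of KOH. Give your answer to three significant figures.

ΔH = -53.3 kJ/mol

|ΔT| = |30.87 − 23.80| = 7.07 °C
|q_surr| = (212.6 × 3.8) × 7.07 = 807.88 × 7.07 = 5712 J
n(KOH) = 6.01 / 56.11 = 0.1071 mol
Temperature rose, so q_rxn = −|q_surr| = -5.712 kJ
ΔH = q_rxn / n = -53.33 kJ/mol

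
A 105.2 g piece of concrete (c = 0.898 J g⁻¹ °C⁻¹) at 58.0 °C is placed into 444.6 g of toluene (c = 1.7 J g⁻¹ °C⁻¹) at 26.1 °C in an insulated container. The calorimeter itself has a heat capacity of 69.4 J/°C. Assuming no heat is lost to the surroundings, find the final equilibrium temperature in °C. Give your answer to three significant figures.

T_f = 29.4 °C

Heat lost by concrete = heat gained by toluene + calorimeter.
(105.2)(0.898)(58.0 − T) = [(444.6)(1.7) + 69.4](T − 26.1)
94.4696 (58.0 − T) = 825.22 (T − 26.1)
5479.2 − 94.4696 T = 825.22 T − 21538
27017.2 = 919.6896 T
T = 29.38 °C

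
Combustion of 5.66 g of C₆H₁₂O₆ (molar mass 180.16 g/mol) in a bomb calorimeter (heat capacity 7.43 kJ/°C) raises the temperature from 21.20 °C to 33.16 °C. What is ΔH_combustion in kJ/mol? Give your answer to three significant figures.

ΔH = -2830 kJ/mol

ΔT = 33.16 − 21.20 = 11.96 °C
q_cal = C_cal × ΔT = 7.43 × 11.96 = 88.8628 kJ
n = 5.66 / 180.16 = 0.03142 mol
q_rxn = −q_cal = -88.8628 kJ
ΔH = -88.8628 / 0.03142 = -2828 kJ/mol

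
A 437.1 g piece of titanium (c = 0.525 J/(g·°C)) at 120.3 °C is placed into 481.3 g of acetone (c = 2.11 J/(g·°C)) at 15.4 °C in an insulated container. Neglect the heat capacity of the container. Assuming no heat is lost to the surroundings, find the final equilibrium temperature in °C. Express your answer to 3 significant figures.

T_f = 34.7 °C

Heat lost by titanium = heat gained by acetone.
(437.1)(0.525)(120.3 − T) = (481.3)(2.11)(T − 15.4)
229.4775 (120.3 − T) = 1015.543 (T − 15.4)
27606 − 229.4775 T = 1015.543 T − 15639
43245 = 1245.0205 T
T = 34.73 °C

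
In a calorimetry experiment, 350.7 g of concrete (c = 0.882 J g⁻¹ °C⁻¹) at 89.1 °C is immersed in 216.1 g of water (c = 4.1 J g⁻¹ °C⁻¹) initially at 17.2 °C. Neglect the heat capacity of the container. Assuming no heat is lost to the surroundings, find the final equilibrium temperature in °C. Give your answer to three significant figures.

T_f = 35.8 °C

Heat lost by concrete = heat gained by water.
(350.7)(0.882)(89.1 − T) = (216.1)(4.1)(T − 17.2)
309.3174 (89.1 − T) = 886.01 (T − 17.2)
27560 − 309.3174 T = 886.01 T − 15239
42799 = 1195.3274 T
T = 35.81 °C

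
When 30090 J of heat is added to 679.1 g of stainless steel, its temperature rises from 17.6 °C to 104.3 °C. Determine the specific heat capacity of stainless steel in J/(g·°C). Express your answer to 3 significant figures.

c = 0.511 J/(g·°C)

c = q / (m ΔT) = 30090 / (679.1 × 86.7)
c = 30090 / 58877.97 = 0.511 J/(g·°C)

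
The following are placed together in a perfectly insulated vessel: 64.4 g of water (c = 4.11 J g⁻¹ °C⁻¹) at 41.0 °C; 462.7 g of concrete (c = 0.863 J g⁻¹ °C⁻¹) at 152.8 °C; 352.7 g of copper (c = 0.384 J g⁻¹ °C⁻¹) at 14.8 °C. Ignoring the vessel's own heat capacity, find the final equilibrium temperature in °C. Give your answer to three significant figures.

Σ mᵢcᵢ(T − Tᵢ) = 0  ⇒  T = Σ mᵢcᵢTᵢ / Σ mᵢcᵢ
Σ mᵢcᵢ = 64.4×4.11 + 462.7×0.863 + 352.7×0.384 = 799.4309
Σ mᵢcᵢTᵢ = 264.684×41.0 + 399.3101×152.8 + 135.4368×14.8 = 73871
T = 73871 / 799.4309 = 92.40 °C

T_f = 92.4 °C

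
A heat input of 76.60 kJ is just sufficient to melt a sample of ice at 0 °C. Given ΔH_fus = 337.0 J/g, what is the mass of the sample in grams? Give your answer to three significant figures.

m = 227 g

m = q / ΔH_fus = 76600 J / 337.0 J/g = 227 g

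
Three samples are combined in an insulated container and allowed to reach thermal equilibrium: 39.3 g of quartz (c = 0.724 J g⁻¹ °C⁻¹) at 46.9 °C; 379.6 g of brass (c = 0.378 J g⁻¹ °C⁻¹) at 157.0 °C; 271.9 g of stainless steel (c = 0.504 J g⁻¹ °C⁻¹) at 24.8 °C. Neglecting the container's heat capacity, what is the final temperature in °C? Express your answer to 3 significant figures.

T_f = 88.2 °C

Σ mᵢcᵢ(T − Tᵢ) = 0  ⇒  T = Σ mᵢcᵢTᵢ / Σ mᵢcᵢ
Σ mᵢcᵢ = 39.3×0.724 + 379.6×0.378 + 271.9×0.504 = 308.9796
Σ mᵢcᵢTᵢ = 28.4532×46.9 + 143.4888×157.0 + 137.0376×24.8 = 27261
T = 27261 / 308.9796 = 88.23 °C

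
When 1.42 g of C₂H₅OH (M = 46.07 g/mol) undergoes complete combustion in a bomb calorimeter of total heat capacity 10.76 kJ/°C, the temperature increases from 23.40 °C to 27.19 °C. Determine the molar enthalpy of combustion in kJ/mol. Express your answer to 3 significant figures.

ΔT = 27.19 − 23.40 = 3.79 °C
q_cal = C_cal × ΔT = 10.76 × 3.79 = 40.7804 kJ
n = 1.42 / 46.07 = 0.03082 mol
q_rxn = −q_cal = -40.7804 kJ
ΔH = -40.7804 / 0.03082 = -1323 kJ/mol

ΔH = -1320 kJ/mol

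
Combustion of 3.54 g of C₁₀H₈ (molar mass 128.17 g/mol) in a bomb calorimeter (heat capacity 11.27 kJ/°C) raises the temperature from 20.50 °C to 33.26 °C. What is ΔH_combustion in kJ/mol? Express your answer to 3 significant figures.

ΔH = -5210 kJ/mol

ΔT = 33.26 − 20.50 = 12.76 °C
q_cal = C_cal × ΔT = 11.27 × 12.76 = 143.8052 kJ
n = 3.54 / 128.17 = 0.02762 mol
q_rxn = −q_cal = -143.8052 kJ
ΔH = -143.8052 / 0.02762 = -5207 kJ/mol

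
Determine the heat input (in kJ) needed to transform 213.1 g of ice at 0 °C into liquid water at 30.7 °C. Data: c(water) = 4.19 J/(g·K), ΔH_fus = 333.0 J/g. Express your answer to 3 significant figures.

q1 (melt at 0 °C): 213.1 × 333.0 = 70962 J
q2 (heat water 0.0→30.7 °C): 213.1 × 4.19 × 30.7 = 27412 J
Total: 70962 + 27412 = 98374 J = 98.4 kJ

q = 98.4 kJ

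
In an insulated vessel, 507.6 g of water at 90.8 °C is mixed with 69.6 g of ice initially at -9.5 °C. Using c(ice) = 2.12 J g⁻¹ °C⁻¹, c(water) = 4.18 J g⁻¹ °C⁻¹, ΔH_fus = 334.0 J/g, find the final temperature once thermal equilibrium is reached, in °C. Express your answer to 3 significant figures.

T_f = 69.6 °C

Heat to bring ice to 0 °C and melt it: q₁ = 69.6×2.12×9.5 + 69.6×334.0 = 24648 J
Heat the water can supply cooling to 0 °C: 507.6×4.18×90.8 = 192657 J > q₁, so all ice melts.
Energy balance: 507.6×4.18×(90.8 − T) = 24648 + 69.6×4.18×(T − 0)
2121.768(90.8 − T) = 24648 + 290.928 T
192657 − 24648 = 2412.696 T
T = 168009 / 2412.696 = 69.64 °C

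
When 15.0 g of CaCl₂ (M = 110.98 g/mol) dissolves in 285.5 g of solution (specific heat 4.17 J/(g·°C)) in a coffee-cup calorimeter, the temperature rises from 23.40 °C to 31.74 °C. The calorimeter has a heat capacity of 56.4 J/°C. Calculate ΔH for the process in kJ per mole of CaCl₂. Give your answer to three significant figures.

ΔH = -76.9 kJ/mol

|ΔT| = |31.74 − 23.40| = 8.34 °C
|q_surr| = (285.5 × 4.17 + 56.4) × 8.34 = 1246.935 × 8.34 = 10400 J
n(CaCl₂) = 15.0 / 110.98 = 0.1352 mol
Temperature rose, so q_rxn = −|q_surr| = -10.40 kJ
ΔH = q_rxn / n = -76.92 kJ/mol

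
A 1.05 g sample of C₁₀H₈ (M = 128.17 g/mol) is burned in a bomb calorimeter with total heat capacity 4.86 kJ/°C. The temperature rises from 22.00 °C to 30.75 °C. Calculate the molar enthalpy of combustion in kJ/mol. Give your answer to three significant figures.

ΔT = 30.75 − 22.00 = 8.75 °C
q_cal = C_cal × ΔT = 4.86 × 8.75 = 42.525 kJ
n = 1.05 / 128.17 = 0.008192 mol
q_rxn = −q_cal = -42.525 kJ
ΔH = -42.525 / 0.008192 = -5191 kJ/mol

ΔH = -5190 kJ/mol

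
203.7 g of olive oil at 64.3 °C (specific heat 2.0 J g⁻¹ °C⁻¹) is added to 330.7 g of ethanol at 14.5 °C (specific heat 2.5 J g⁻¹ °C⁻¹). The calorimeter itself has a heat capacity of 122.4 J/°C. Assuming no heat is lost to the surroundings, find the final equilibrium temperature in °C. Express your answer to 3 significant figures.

T_f = 29.5 °C

Heat lost by olive oil = heat gained by ethanol + calorimeter.
(203.7)(2.0)(64.3 − T) = [(330.7)(2.5) + 122.4](T − 14.5)
407.4 (64.3 − T) = 949.15 (T − 14.5)
26196 − 407.4 T = 949.15 T − 13763
39959 = 1356.55 T
T = 29.46 °C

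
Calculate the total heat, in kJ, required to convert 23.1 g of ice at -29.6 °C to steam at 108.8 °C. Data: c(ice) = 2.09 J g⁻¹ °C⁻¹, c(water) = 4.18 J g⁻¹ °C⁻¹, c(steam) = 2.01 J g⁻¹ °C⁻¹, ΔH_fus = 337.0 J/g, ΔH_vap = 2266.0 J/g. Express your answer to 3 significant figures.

q1 (heat ice -29.6→0.0 °C): 23.1 × 2.09 × 29.6 = 1429 J
q2 (melt at 0 °C): 23.1 × 337.0 = 7785 J
q3 (heat water 0.0→100.0 °C): 23.1 × 4.18 × 100.0 = 9656 J
q4 (vaporize at 100 °C): 23.1 × 2266.0 = 52345 J
q5 (heat steam 100.0→108.8 °C): 23.1 × 2.01 × 8.8 = 409 J
Total: 1429 + 7785 + 9656 + 52345 + 409 = 71624 J = 71.6 kJ

q = 71.6 kJ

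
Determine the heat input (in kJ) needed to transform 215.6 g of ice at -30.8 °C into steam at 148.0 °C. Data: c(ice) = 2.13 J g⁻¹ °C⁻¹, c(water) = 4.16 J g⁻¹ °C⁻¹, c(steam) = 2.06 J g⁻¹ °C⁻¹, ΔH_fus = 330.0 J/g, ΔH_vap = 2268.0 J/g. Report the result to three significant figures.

q1 (heat ice -30.8→0.0 °C): 215.6 × 2.13 × 30.8 = 14144 J
q2 (melt at 0 °C): 215.6 × 330.0 = 71148 J
q3 (heat water 0.0→100.0 °C): 215.6 × 4.16 × 100.0 = 89690 J
q4 (vaporize at 100 °C): 215.6 × 2268.0 = 488981 J
q5 (heat steam 100.0→148.0 °C): 215.6 × 2.06 × 48.0 = 21319 J
Total: 14144 + 71148 + 89690 + 488981 + 21319 = 685282 J = 685 kJ

q = 685 kJ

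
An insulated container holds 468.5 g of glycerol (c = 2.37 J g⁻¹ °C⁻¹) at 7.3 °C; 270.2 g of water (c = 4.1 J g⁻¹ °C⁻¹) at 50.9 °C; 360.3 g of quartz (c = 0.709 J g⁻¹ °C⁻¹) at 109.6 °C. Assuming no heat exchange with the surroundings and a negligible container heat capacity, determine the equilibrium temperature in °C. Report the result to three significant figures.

Σ mᵢcᵢ(T − Tᵢ) = 0  ⇒  T = Σ mᵢcᵢTᵢ / Σ mᵢcᵢ
Σ mᵢcᵢ = 468.5×2.37 + 270.2×4.1 + 360.3×0.709 = 2473.6177
Σ mᵢcᵢTᵢ = 1110.345×7.3 + 1107.82×50.9 + 255.4527×109.6 = 92491
T = 92491 / 2473.6177 = 37.39 °C

T_f = 37.4 °C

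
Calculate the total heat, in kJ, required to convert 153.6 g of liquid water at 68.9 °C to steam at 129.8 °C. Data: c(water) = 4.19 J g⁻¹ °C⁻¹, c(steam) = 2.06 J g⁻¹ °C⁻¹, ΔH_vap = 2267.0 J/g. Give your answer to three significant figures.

q = 378 kJ

q1 (heat water 68.9→100.0 °C): 153.6 × 4.19 × 31.1 = 20015 J
q2 (vaporize at 100 °C): 153.6 × 2267.0 = 348211 J
q3 (heat steam 100.0→129.8 °C): 153.6 × 2.06 × 29.8 = 9429 J
Total: 20015 + 348211 + 9429 = 377655 J = 378 kJ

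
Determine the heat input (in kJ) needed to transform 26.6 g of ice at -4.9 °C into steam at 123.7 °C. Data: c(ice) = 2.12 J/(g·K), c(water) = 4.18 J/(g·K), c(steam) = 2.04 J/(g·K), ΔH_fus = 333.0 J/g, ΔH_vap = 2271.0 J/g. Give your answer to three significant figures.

q = 81.9 kJ

q1 (heat ice -4.9→0.0 °C): 26.6 × 2.12 × 4.9 = 276 J
q2 (melt at 0 °C): 26.6 × 333.0 = 8858 J
q3 (heat water 0.0→100.0 °C): 26.6 × 4.18 × 100.0 = 11119 J
q4 (vaporize at 100 °C): 26.6 × 2271.0 = 60409 J
q5 (heat steam 100.0→123.7 °C): 26.6 × 2.04 × 23.7 = 1286 J
Total: 276 + 8858 + 11119 + 60409 + 1286 = 81948 J = 81.9 kJ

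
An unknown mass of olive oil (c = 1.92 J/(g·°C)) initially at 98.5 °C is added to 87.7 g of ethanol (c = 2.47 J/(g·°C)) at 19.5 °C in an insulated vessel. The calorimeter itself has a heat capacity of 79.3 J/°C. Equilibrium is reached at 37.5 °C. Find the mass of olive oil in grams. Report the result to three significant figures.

q_gained = (87.7 × 2.47 + 79.3) × (37.5 − 19.5) = 5327 J
q_lost = m × 1.92 × (98.5 − 37.5) = 117.12 m
m = 5327 / 117.12 = 45.5 g

m = 45.5 g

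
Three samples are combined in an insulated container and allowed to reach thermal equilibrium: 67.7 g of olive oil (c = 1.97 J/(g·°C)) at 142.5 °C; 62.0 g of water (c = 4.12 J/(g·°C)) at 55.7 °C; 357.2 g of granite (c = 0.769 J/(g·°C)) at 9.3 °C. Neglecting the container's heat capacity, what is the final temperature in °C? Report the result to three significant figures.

T_f = 53.9 °C

Σ mᵢcᵢ(T − Tᵢ) = 0  ⇒  T = Σ mᵢcᵢTᵢ / Σ mᵢcᵢ
Σ mᵢcᵢ = 67.7×1.97 + 62.0×4.12 + 357.2×0.769 = 663.4958
Σ mᵢcᵢTᵢ = 133.369×142.5 + 255.44×55.7 + 274.6868×9.3 = 35788
T = 35788 / 663.4958 = 53.94 °C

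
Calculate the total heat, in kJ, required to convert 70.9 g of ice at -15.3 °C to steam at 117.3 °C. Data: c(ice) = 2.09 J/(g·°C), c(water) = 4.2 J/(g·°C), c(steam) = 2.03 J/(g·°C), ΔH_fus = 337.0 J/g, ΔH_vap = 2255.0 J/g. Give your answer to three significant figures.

q1 (heat ice -15.3→0.0 °C): 70.9 × 2.09 × 15.3 = 2267 J
q2 (melt at 0 °C): 70.9 × 337.0 = 23893 J
q3 (heat water 0.0→100.0 °C): 70.9 × 4.2 × 100.0 = 29778 J
q4 (vaporize at 100 °C): 70.9 × 2255.0 = 159880 J
q5 (heat steam 100.0→117.3 °C): 70.9 × 2.03 × 17.3 = 2490 J
Total: 2267 + 23893 + 29778 + 159880 + 2490 = 218308 J = 218 kJ

q = 218 kJ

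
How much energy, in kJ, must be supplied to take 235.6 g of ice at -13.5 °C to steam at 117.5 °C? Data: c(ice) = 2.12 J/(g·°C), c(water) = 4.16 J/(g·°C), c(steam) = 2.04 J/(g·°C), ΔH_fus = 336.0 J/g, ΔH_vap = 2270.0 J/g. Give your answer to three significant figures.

q = 727 kJ

q1 (heat ice -13.5→0.0 °C): 235.6 × 2.12 × 13.5 = 6743 J
q2 (melt at 0 °C): 235.6 × 336.0 = 79162 J
q3 (heat water 0.0→100.0 °C): 235.6 × 4.16 × 100.0 = 98010 J
q4 (vaporize at 100 °C): 235.6 × 2270.0 = 534812 J
q5 (heat steam 100.0→117.5 °C): 235.6 × 2.04 × 17.5 = 8411 J
Total: 6743 + 79162 + 98010 + 534812 + 8411 = 727138 J = 727 kJ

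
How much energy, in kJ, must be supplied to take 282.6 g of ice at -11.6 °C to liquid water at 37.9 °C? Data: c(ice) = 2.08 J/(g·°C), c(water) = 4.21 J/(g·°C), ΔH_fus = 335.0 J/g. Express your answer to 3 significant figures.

q1 (heat ice -11.6→0.0 °C): 282.6 × 2.08 × 11.6 = 6819 J
q2 (melt at 0 °C): 282.6 × 335.0 = 94671 J
q3 (heat water 0.0→37.9 °C): 282.6 × 4.21 × 37.9 = 45091 J
Total: 6819 + 94671 + 45091 = 146581 J = 147 kJ

q = 147 kJ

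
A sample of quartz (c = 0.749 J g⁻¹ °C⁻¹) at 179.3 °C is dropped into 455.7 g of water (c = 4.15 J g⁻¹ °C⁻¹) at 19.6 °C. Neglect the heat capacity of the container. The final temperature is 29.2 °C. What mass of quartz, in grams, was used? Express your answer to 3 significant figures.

q_gained = (455.7 × 4.15) × (29.2 − 19.6) = 18155 J
q_lost = m × 0.749 × (179.3 − 29.2) = 112.4249 m
m = 18155 / 112.4249 = 161 g

m = 161 g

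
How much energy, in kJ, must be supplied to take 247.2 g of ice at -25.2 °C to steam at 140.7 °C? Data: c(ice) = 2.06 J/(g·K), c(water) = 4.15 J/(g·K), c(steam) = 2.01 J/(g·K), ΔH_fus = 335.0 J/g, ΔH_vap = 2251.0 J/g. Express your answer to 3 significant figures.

q = 775 kJ

q1 (heat ice -25.2→0.0 °C): 247.2 × 2.06 × 25.2 = 12833 J
q2 (melt at 0 °C): 247.2 × 335.0 = 82812 J
q3 (heat water 0.0→100.0 °C): 247.2 × 4.15 × 100.0 = 102588 J
q4 (vaporize at 100 °C): 247.2 × 2251.0 = 556447 J
q5 (heat steam 100.0→140.7 °C): 247.2 × 2.01 × 40.7 = 20223 J
Total: 12833 + 82812 + 102588 + 556447 + 20223 = 774903 J = 775 kJ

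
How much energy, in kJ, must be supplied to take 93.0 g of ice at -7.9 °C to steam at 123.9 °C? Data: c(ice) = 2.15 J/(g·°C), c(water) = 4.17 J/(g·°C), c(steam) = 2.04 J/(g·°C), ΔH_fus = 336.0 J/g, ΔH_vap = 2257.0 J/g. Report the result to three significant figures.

q = 286 kJ

q1 (heat ice -7.9→0.0 °C): 93.0 × 2.15 × 7.9 = 1580 J
q2 (melt at 0 °C): 93.0 × 336.0 = 31248 J
q3 (heat water 0.0→100.0 °C): 93.0 × 4.17 × 100.0 = 38781 J
q4 (vaporize at 100 °C): 93.0 × 2257.0 = 209901 J
q5 (heat steam 100.0→123.9 °C): 93.0 × 2.04 × 23.9 = 4534 J
Total: 1580 + 31248 + 38781 + 209901 + 4534 = 286044 J = 286 kJ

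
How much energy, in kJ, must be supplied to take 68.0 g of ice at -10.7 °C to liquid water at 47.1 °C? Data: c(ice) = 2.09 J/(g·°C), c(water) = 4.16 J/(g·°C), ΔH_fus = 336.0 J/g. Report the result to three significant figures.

q = 37.7 kJ

q1 (heat ice -10.7→0.0 °C): 68.0 × 2.09 × 10.7 = 1521 J
q2 (melt at 0 °C): 68.0 × 336.0 = 22848 J
q3 (heat water 0.0→47.1 °C): 68.0 × 4.16 × 47.1 = 13324 J
Total: 1521 + 22848 + 13324 = 37693 J = 37.7 kJ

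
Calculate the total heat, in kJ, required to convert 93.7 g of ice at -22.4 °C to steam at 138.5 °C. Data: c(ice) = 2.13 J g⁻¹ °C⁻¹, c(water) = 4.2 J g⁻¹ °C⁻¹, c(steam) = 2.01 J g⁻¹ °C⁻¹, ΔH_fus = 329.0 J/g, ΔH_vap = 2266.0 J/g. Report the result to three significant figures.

q1 (heat ice -22.4→0.0 °C): 93.7 × 2.13 × 22.4 = 4471 J
q2 (melt at 0 °C): 93.7 × 329.0 = 30827 J
q3 (heat water 0.0→100.0 °C): 93.7 × 4.2 × 100.0 = 39354 J
q4 (vaporize at 100 °C): 93.7 × 2266.0 = 212324 J
q5 (heat steam 100.0→138.5 °C): 93.7 × 2.01 × 38.5 = 7251 J
Total: 4471 + 30827 + 39354 + 212324 + 7251 = 294227 J = 294 kJ

q = 294 kJ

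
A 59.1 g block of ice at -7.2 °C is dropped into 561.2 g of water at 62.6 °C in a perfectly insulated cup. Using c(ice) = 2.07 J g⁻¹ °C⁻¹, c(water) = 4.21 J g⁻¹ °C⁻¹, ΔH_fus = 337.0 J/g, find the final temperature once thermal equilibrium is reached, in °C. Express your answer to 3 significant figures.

Heat to bring ice to 0 °C and melt it: q₁ = 59.1×2.07×7.2 + 59.1×337.0 = 20798 J
Heat the water can supply cooling to 0 °C: 561.2×4.21×62.6 = 147902 J > q₁, so all ice melts.
Energy balance: 561.2×4.21×(62.6 − T) = 20798 + 59.1×4.21×(T − 0)
2362.652(62.6 − T) = 20798 + 248.811 T
147902 − 20798 = 2611.463 T
T = 127104 / 2611.463 = 48.67 °C

T_f = 48.7 °C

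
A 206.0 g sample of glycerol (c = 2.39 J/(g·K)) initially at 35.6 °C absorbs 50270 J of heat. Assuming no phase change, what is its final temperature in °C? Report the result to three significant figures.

T_f = 138 °C

ΔT = q / (m c) = 50270 / (206.0 × 2.39) = 102.1 °C
T_f = 35.6 + 102.1 = 137.7 °C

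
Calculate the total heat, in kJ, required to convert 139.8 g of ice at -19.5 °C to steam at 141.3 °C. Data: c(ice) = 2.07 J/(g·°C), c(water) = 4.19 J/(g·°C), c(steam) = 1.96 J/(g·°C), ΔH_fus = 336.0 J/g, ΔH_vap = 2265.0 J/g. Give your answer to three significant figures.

q1 (heat ice -19.5→0.0 °C): 139.8 × 2.07 × 19.5 = 5643 J
q2 (melt at 0 °C): 139.8 × 336.0 = 46973 J
q3 (heat water 0.0→100.0 °C): 139.8 × 4.19 × 100.0 = 58576 J
q4 (vaporize at 100 °C): 139.8 × 2265.0 = 316647 J
q5 (heat steam 100.0→141.3 °C): 139.8 × 1.96 × 41.3 = 11317 J
Total: 5643 + 46973 + 58576 + 316647 + 11317 = 439156 J = 439 kJ

q = 439 kJ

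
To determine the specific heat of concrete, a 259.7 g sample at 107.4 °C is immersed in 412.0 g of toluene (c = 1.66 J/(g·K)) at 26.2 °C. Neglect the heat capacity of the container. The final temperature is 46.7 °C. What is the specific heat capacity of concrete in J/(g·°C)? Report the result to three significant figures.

q_gained = (412.0 × 1.66) × (46.7 − 26.2) = 14020 J
q_lost = 259.7 × c × (107.4 − 46.7) = 15763.79 c
Set equal: c = 14020 / 15763.79 = 0.889 J/(g·°C)

c = 0.889 J/(g·°C)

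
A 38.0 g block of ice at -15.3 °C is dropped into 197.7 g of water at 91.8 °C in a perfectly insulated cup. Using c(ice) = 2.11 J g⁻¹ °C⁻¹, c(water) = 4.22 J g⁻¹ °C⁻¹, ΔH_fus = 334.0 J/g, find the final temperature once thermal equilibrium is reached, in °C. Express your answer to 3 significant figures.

Heat to bring ice to 0 °C and melt it: q₁ = 38.0×2.11×15.3 + 38.0×334.0 = 13919 J
Heat the water can supply cooling to 0 °C: 197.7×4.22×91.8 = 76588.2 J > q₁, so all ice melts.
Energy balance: 197.7×4.22×(91.8 − T) = 13919 + 38.0×4.22×(T − 0)
834.294(91.8 − T) = 13919 + 160.36 T
76588.2 − 13919 = 994.654 T
T = 62669.2 / 994.654 = 63.01 °C

T_f = 63.0 °C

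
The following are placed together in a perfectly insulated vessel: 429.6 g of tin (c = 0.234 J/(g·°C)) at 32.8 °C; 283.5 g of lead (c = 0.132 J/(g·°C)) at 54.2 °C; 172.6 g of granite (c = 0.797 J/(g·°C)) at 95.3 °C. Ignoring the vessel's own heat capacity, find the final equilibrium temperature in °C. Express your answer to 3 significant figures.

T_f = 66.9 °C

Σ mᵢcᵢ(T − Tᵢ) = 0  ⇒  T = Σ mᵢcᵢTᵢ / Σ mᵢcᵢ
Σ mᵢcᵢ = 429.6×0.234 + 283.5×0.132 + 172.6×0.797 = 275.5106
Σ mᵢcᵢTᵢ = 100.5264×32.8 + 37.422×54.2 + 137.5622×95.3 = 18435
T = 18435 / 275.5106 = 66.91 °C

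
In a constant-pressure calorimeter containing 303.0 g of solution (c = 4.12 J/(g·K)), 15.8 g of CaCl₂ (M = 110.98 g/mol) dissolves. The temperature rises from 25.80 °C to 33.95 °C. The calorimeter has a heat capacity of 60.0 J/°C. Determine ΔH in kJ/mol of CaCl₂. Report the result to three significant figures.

|ΔT| = |33.95 − 25.80| = 8.15 °C
|q_surr| = (303.0 × 4.12 + 60.0) × 8.15 = 1308.36 × 8.15 = 10660 J
n(CaCl₂) = 15.8 / 110.98 = 0.1424 mol
Temperature rose, so q_rxn = −|q_surr| = -10.66 kJ
ΔH = q_rxn / n = -74.86 kJ/mol

ΔH = -74.9 kJ/mol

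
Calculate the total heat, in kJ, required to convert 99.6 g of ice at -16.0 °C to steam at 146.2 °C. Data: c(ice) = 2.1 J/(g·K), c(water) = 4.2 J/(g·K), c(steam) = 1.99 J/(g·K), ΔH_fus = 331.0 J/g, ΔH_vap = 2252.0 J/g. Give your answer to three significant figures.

q = 312 kJ

q1 (heat ice -16.0→0.0 °C): 99.6 × 2.1 × 16.0 = 3347 J
q2 (melt at 0 °C): 99.6 × 331.0 = 32968 J
q3 (heat water 0.0→100.0 °C): 99.6 × 4.2 × 100.0 = 41832 J
q4 (vaporize at 100 °C): 99.6 × 2252.0 = 224299 J
q5 (heat steam 100.0→146.2 °C): 99.6 × 1.99 × 46.2 = 9157 J
Total: 3347 + 32968 + 41832 + 224299 + 9157 = 311603 J = 312 kJ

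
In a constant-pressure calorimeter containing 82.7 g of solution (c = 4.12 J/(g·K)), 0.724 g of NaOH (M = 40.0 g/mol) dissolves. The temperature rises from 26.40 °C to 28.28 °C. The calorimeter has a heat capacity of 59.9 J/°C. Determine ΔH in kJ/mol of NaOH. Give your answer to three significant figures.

ΔH = -41.6 kJ/mol

|ΔT| = |28.28 − 26.40| = 1.88 °C
|q_surr| = (82.7 × 4.12 + 59.9) × 1.88 = 400.624 × 1.88 = 753.2 J
n(NaOH) = 0.724 / 40.0 = 0.01810 mol
Temperature rose, so q_rxn = −|q_surr| = -0.7532 kJ
ΔH = q_rxn / n = -41.61 kJ/mol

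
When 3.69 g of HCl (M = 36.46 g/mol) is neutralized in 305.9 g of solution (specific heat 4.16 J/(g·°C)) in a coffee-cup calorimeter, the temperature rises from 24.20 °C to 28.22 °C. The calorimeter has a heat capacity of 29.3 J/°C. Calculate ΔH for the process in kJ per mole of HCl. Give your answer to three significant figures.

ΔH = -51.7 kJ/mol

|ΔT| = |28.22 − 24.20| = 4.02 °C
|q_surr| = (305.9 × 4.16 + 29.3) × 4.02 = 1301.844 × 4.02 = 5233 J
n(HCl) = 3.69 / 36.46 = 0.1012 mol
Temperature rose, so q_rxn = −|q_surr| = -5.233 kJ
ΔH = q_rxn / n = -51.71 kJ/mol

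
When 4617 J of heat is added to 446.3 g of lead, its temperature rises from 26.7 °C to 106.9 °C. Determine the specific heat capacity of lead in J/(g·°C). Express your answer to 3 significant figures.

c = q / (m ΔT) = 4617 / (446.3 × 80.2)
c = 4617 / 35793.26 = 0.129 J/(g·°C)

c = 0.129 J/(g·°C)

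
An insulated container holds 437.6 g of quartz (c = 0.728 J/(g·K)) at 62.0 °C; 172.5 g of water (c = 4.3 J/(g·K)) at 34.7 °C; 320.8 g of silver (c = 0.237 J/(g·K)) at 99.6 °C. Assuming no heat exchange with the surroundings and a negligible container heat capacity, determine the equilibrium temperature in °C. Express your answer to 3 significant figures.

T_f = 46.7 °C

Σ mᵢcᵢ(T − Tᵢ) = 0  ⇒  T = Σ mᵢcᵢTᵢ / Σ mᵢcᵢ
Σ mᵢcᵢ = 437.6×0.728 + 172.5×4.3 + 320.8×0.237 = 1136.3524
Σ mᵢcᵢTᵢ = 318.5728×62.0 + 741.75×34.7 + 76.0296×99.6 = 53063
T = 53063 / 1136.3524 = 46.70 °C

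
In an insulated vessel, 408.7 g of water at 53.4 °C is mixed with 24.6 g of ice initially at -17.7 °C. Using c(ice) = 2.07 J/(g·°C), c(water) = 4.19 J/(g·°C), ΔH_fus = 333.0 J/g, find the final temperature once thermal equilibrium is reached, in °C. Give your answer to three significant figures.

Heat to bring ice to 0 °C and melt it: q₁ = 24.6×2.07×17.7 + 24.6×333.0 = 9093.1 J
Heat the water can supply cooling to 0 °C: 408.7×4.19×53.4 = 91445.0 J > q₁, so all ice melts.
Energy balance: 408.7×4.19×(53.4 − T) = 9093.1 + 24.6×4.19×(T − 0)
1712.453(53.4 − T) = 9093.1 + 103.074 T
91445.0 − 9093.1 = 1815.527 T
T = 82351.9 / 1815.527 = 45.36 °C

T_f = 45.4 °C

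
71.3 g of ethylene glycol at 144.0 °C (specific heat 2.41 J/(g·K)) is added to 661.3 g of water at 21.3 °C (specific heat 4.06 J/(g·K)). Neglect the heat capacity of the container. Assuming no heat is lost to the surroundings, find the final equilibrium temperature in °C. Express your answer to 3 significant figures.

Heat lost by ethylene glycol = heat gained by water.
(71.3)(2.41)(144.0 − T) = (661.3)(4.06)(T − 21.3)
171.833 (144.0 − T) = 2684.878 (T − 21.3)
24744 − 171.833 T = 2684.878 T − 57188
81932 = 2856.711 T
T = 28.68 °C

T_f = 28.7 °C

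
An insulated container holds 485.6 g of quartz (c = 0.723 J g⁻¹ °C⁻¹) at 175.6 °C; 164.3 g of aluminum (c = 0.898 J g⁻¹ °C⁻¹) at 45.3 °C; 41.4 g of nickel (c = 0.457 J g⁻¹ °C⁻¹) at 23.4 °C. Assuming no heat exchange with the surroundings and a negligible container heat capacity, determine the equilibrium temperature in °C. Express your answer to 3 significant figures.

T_f = 133 °C

Σ mᵢcᵢ(T − Tᵢ) = 0  ⇒  T = Σ mᵢcᵢTᵢ / Σ mᵢcᵢ
Σ mᵢcᵢ = 485.6×0.723 + 164.3×0.898 + 41.4×0.457 = 517.5500
Σ mᵢcᵢTᵢ = 351.0888×175.6 + 147.5414×45.3 + 18.9198×23.4 = 68778
T = 68778 / 517.5500 = 132.9 °C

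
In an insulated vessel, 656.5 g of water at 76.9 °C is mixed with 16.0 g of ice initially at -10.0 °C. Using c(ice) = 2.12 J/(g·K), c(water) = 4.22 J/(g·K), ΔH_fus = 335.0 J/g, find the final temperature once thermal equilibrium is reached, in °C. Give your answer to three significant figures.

T_f = 73.1 °C

Heat to bring ice to 0 °C and melt it: q₁ = 16.0×2.12×10.0 + 16.0×335.0 = 5699.2 J
Heat the water can supply cooling to 0 °C: 656.5×4.22×76.9 = 213046 J > q₁, so all ice melts.
Energy balance: 656.5×4.22×(76.9 − T) = 5699.2 + 16.0×4.22×(T − 0)
2770.43(76.9 − T) = 5699.2 + 67.52 T
213046 − 5699.2 = 2837.95 T
T = 207346.8 / 2837.95 = 73.06 °C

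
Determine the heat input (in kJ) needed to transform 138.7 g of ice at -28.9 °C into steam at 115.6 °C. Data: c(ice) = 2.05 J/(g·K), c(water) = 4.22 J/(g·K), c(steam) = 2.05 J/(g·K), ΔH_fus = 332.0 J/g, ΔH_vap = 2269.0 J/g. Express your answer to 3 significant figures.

q1 (heat ice -28.9→0.0 °C): 138.7 × 2.05 × 28.9 = 8217 J
q2 (melt at 0 °C): 138.7 × 332.0 = 46048 J
q3 (heat water 0.0→100.0 °C): 138.7 × 4.22 × 100.0 = 58531 J
q4 (vaporize at 100 °C): 138.7 × 2269.0 = 314710 J
q5 (heat steam 100.0→115.6 °C): 138.7 × 2.05 × 15.6 = 4436 J
Total: 8217 + 46048 + 58531 + 314710 + 4436 = 431942 J = 432 kJ

q = 432 kJ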